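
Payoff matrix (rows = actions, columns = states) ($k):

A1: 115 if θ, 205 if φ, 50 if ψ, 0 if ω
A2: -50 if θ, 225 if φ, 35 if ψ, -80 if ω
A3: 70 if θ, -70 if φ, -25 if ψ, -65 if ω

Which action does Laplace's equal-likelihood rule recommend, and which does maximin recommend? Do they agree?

Row averages: A1=92.5, A2=32.5, A3=-22.5
Highest average = 92.5 → A1.
Row minima: A1=0, A2=-80, A3=-70
Best worst-case = 0 → A1.

laplace → A1; maximin → A1 (agree)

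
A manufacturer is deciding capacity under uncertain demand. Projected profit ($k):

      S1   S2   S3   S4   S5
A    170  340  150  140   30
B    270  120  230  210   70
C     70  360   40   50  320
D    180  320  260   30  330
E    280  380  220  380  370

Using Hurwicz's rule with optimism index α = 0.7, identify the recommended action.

A: 0.7·340 + 0.3·30 = 247
B: 0.7·270 + 0.3·70 = 210
C: 0.7·360 + 0.3·40 = 264
D: 0.7·330 + 0.3·30 = 240
E: 0.7·380 + 0.3·220 = 332
Highest Hurwicz score = 332 → E.

E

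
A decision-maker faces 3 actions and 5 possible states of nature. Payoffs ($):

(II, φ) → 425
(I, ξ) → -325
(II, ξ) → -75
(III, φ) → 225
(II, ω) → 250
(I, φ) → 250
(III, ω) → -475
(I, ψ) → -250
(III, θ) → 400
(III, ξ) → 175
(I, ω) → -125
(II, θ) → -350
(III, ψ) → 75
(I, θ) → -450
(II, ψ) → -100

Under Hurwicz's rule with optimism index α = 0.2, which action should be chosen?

II

I: 0.2·250 + 0.8·(-450) = -310
II: 0.2·425 + 0.8·(-350) = -195
III: 0.2·400 + 0.8·(-475) = -300
Highest Hurwicz score = -195 → II.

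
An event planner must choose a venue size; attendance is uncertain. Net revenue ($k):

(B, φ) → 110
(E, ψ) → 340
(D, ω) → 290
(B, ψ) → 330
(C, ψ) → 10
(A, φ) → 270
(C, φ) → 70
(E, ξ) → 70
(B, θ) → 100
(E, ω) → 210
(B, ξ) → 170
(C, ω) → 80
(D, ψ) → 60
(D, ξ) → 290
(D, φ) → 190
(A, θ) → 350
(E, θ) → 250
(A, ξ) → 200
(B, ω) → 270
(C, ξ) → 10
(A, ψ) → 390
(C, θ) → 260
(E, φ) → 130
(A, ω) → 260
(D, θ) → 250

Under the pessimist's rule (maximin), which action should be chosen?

Row minima: A=200, B=100, C=10, D=60, E=70
Best worst-case = 200 → A.

A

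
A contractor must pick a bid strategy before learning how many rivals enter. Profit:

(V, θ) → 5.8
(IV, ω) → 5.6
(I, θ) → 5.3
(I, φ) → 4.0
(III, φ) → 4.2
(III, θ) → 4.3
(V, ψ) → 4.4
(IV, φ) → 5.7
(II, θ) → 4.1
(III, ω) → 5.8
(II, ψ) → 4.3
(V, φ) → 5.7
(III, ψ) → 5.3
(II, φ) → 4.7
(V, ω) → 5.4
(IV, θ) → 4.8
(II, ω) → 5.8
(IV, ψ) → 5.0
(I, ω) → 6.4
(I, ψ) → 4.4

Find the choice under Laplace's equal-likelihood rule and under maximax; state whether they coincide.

laplace → V; maximax → I (disagree)

Row averages: I=5.025, II=4.725, III=4.9, IV=5.275, V=5.325
Highest average = 5.325 → V.
Row maxima: I=6.4, II=5.8, III=5.8, IV=5.7, V=5.8
Best best-case = 6.4 → I.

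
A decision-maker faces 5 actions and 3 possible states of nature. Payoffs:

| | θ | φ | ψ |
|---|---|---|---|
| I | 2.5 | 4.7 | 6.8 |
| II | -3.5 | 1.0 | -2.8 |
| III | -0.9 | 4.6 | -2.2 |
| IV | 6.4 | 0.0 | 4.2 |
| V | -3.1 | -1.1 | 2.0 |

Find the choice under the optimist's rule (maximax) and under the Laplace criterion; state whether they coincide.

maximax → I; laplace → I (agree)

Row maxima: I=6.8, II=1.0, III=4.6, IV=6.4, V=2.0
Best best-case = 6.8 → I.
Row averages: I=14/3, II=-53/30, III=0.5, IV=53/15, V=-11/15
Highest average = 14/3 → I.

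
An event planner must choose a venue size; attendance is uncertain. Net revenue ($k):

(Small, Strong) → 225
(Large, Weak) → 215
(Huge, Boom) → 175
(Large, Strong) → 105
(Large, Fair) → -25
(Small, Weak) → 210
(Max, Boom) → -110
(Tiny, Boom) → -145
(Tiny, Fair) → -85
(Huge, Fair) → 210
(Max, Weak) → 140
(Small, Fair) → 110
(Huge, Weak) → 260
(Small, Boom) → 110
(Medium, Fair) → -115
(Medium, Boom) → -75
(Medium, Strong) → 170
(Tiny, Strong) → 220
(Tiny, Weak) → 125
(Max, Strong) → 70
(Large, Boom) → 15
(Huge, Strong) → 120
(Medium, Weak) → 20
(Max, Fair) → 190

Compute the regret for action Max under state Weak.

Best payoff under Weak is 260.
Regret = 260 − 140 = 120.

120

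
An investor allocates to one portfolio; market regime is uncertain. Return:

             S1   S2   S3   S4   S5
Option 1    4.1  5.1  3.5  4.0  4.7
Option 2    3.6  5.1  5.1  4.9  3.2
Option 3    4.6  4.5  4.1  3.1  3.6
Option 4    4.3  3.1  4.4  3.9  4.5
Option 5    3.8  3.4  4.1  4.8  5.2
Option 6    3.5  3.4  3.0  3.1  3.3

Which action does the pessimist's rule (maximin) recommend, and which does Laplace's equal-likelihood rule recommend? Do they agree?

maximin → Option 1; laplace → Option 2 (disagree)

Row minima: Option 1=3.5, Option 2=3.2, Option 3=3.1, Option 4=3.1, Option 5=3.4, Option 6=3.0
Best worst-case = 3.5 → Option 1.
Row averages: Option 1=4.28, Option 2=4.38, Option 3=3.98, Option 4=4.04, Option 5=4.26, Option 6=3.26
Highest average = 4.38 → Option 2.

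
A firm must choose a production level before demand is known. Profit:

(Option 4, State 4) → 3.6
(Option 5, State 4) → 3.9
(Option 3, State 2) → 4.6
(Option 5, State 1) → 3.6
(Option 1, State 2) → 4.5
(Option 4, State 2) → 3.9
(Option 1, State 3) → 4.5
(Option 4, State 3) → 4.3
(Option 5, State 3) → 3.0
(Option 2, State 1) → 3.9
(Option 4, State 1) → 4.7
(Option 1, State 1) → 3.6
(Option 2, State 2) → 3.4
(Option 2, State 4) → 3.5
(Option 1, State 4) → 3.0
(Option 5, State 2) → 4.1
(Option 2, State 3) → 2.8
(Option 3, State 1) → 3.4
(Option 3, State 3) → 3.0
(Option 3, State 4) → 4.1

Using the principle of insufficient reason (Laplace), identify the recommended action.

Option 4

Row averages: Option 1=3.9, Option 2=3.4, Option 3=3.775, Option 4=4.125, Option 5=3.65
Highest average = 4.125 → Option 4.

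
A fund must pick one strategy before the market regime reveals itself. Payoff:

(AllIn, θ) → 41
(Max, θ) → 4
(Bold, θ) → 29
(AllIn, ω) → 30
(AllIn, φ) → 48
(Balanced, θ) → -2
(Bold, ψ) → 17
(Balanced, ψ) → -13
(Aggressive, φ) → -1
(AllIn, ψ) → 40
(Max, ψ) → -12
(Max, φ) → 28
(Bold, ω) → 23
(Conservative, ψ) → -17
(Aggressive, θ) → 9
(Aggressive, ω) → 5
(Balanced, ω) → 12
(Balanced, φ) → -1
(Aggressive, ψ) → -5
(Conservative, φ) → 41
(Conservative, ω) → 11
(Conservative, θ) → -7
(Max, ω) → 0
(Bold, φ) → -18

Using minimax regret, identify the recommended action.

Column bests: θ=41, φ=48, ψ=40, ω=30.
Conservative regrets: 48, 7, 57, 19 → max 57
Balanced regrets: 43, 49, 53, 18 → max 53
Aggressive regrets: 32, 49, 45, 25 → max 49
Bold regrets: 12, 66, 23, 7 → max 66
AllIn regrets: 0, 0, 0, 0 → max 0
Max regrets: 37, 20, 52, 30 → max 52
Smallest max regret = 0 → AllIn.

AllIn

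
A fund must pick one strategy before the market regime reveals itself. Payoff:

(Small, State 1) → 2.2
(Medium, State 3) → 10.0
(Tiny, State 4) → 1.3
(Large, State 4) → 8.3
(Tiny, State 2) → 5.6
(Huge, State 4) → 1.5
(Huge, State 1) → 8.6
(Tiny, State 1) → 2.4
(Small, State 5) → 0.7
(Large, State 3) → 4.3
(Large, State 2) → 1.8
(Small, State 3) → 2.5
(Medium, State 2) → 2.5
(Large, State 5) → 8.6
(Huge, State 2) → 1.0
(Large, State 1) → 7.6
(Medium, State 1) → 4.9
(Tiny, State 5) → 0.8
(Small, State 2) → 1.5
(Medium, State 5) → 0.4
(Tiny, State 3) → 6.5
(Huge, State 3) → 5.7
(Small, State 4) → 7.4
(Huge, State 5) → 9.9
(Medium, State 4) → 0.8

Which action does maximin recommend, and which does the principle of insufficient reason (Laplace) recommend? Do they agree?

maximin → Large; laplace → Large (agree)

Row minima: Tiny=0.8, Small=0.7, Medium=0.4, Large=1.8, Huge=1.0
Best worst-case = 1.8 → Large.
Row averages: Tiny=3.32, Small=2.86, Medium=3.72, Large=6.12, Huge=5.34
Highest average = 6.12 → Large.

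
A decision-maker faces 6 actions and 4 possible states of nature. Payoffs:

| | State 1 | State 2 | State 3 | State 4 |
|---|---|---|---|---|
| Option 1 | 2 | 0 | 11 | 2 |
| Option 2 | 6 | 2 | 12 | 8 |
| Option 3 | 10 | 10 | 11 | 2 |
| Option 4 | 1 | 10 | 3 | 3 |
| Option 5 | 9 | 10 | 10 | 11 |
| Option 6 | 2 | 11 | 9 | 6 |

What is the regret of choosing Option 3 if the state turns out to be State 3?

1

Best payoff under State 3 is 12.
Regret = 12 − 11 = 1.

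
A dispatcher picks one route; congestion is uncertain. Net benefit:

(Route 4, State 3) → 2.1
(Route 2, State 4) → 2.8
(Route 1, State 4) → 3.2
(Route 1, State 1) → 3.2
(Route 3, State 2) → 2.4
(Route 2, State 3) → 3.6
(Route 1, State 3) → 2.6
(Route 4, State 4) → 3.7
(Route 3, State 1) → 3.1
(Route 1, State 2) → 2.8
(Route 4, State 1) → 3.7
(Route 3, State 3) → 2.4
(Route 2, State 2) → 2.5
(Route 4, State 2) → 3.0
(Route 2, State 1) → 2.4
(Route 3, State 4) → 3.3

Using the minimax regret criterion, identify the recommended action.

Route 1

Column bests: State 1=3.7, State 2=3.0, State 3=3.6, State 4=3.7.
Route 1 regrets: 0.5, 0.2, 1.0, 0.5 → max 1.0
Route 2 regrets: 1.3, 0.5, 0.0, 0.9 → max 1.3
Route 3 regrets: 0.6, 0.6, 1.2, 0.4 → max 1.2
Route 4 regrets: 0.0, 0.0, 1.5, 0.0 → max 1.5
Smallest max regret = 1.0 → Route 1.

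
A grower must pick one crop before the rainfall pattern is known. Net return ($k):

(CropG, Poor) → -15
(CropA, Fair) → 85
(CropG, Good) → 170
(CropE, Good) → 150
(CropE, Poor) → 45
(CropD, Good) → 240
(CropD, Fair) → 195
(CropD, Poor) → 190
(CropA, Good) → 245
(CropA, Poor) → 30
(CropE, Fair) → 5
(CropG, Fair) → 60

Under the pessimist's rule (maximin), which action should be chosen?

Row minima: CropE=5, CropD=190, CropG=-15, CropA=30
Best worst-case = 190 → CropD.

CropD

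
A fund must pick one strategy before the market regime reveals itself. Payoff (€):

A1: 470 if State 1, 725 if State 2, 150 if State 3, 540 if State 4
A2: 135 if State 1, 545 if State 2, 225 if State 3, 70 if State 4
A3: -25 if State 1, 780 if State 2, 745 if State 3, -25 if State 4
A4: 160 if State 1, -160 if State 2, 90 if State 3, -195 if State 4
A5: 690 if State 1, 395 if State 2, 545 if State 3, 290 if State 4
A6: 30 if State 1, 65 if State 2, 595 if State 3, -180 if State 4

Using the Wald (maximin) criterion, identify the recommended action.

A5

Row minima: A1=150, A2=70, A3=-25, A4=-195, A5=290, A6=-180
Best worst-case = 290 → A5.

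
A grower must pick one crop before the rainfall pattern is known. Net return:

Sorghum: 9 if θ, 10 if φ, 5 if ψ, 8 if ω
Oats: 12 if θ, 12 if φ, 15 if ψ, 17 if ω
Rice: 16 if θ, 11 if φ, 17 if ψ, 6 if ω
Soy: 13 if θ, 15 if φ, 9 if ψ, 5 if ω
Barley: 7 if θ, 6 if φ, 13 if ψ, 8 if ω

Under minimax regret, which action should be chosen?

Oats

Column bests: θ=16, φ=15, ψ=17, ω=17.
Sorghum regrets: 7, 5, 12, 9 → max 12
Oats regrets: 4, 3, 2, 0 → max 4
Rice regrets: 0, 4, 0, 11 → max 11
Soy regrets: 3, 0, 8, 12 → max 12
Barley regrets: 9, 9, 4, 9 → max 9
Smallest max regret = 4 → Oats.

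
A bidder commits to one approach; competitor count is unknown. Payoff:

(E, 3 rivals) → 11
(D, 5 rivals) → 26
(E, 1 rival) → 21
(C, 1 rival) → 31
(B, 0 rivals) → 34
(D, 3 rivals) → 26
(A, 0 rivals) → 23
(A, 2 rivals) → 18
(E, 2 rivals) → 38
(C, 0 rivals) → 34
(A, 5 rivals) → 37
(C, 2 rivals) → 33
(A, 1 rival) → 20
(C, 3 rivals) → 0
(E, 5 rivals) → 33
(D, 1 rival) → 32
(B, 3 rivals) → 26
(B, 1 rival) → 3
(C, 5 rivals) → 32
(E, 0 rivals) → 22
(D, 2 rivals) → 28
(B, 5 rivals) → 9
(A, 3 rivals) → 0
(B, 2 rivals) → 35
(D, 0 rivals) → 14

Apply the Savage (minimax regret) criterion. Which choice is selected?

E

Column bests: 0 rivals=34, 1 rival=32, 2 rivals=38, 3 rivals=26, 5 rivals=37.
A regrets: 11, 12, 20, 26, 0 → max 26
B regrets: 0, 29, 3, 0, 28 → max 29
C regrets: 0, 1, 5, 26, 5 → max 26
D regrets: 20, 0, 10, 0, 11 → max 20
E regrets: 12, 11, 0, 15, 4 → max 15
Smallest max regret = 15 → E.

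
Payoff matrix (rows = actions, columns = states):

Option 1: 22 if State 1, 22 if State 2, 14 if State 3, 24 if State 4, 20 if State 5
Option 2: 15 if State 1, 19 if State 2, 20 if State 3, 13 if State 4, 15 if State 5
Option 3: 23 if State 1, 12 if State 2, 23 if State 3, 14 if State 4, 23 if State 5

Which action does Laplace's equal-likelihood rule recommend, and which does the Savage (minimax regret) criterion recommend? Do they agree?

Row averages: Option 1=20.4, Option 2=16.4, Option 3=19
Highest average = 20.4 → Option 1.
Column bests: State 1=23, State 2=22, State 3=23, State 4=24, State 5=23.
Option 1 regrets: 1, 0, 9, 0, 3 → max 9
Option 2 regrets: 8, 3, 3, 11, 8 → max 11
Option 3 regrets: 0, 10, 0, 10, 0 → max 10
Smallest max regret = 9 → Option 1.

laplace → Option 1; minimax regret → Option 1 (agree)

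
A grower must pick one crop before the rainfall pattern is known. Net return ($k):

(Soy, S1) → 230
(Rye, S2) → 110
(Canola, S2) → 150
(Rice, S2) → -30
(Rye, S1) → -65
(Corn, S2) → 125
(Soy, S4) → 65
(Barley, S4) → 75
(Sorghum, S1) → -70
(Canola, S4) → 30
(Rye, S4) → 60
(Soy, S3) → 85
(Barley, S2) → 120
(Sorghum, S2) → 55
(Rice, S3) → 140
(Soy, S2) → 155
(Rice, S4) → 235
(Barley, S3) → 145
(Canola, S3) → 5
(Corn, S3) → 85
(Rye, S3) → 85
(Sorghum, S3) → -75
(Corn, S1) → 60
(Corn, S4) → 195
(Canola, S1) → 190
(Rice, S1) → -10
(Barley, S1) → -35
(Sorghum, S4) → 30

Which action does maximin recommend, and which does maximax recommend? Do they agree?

Row minima: Rice=-30, Sorghum=-75, Corn=60, Soy=65, Barley=-35, Rye=-65, Canola=5
Best worst-case = 65 → Soy.
Row maxima: Rice=235, Sorghum=55, Corn=195, Soy=230, Barley=145, Rye=110, Canola=190
Best best-case = 235 → Rice.

maximin → Soy; maximax → Rice (disagree)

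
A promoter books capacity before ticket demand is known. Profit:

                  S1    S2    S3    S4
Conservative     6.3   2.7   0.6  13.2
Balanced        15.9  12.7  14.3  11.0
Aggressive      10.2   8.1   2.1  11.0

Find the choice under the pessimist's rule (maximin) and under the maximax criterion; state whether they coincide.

Row minima: Conservative=0.6, Balanced=11.0, Aggressive=2.1
Best worst-case = 11.0 → Balanced.
Row maxima: Conservative=13.2, Balanced=15.9, Aggressive=11.0
Best best-case = 15.9 → Balanced.

maximin → Balanced; maximax → Balanced (agree)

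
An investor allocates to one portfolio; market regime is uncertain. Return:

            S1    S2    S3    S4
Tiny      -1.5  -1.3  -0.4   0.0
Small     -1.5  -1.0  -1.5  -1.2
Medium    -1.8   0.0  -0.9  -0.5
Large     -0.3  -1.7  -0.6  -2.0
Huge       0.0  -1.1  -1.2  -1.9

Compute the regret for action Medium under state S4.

Best payoff under S4 is 0.0.
Regret = 0.0 − (-0.5) = 0.5.

0.5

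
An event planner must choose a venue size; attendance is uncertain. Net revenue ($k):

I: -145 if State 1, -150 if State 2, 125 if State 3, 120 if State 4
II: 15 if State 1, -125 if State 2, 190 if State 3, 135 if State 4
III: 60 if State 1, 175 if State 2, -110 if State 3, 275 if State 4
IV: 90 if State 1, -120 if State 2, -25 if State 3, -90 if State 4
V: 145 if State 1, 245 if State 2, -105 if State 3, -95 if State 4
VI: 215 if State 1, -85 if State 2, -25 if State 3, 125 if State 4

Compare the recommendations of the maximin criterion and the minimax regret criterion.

Row minima: I=-150, II=-125, III=-110, IV=-120, V=-105, VI=-85
Best worst-case = -85 → VI.
Column bests: State 1=215, State 2=245, State 3=190, State 4=275.
I regrets: 360, 395, 65, 155 → max 395
II regrets: 200, 370, 0, 140 → max 370
III regrets: 155, 70, 300, 0 → max 300
IV regrets: 125, 365, 215, 365 → max 365
V regrets: 70, 0, 295, 370 → max 370
VI regrets: 0, 330, 215, 150 → max 330
Smallest max regret = 300 → III.

maximin → VI; minimax regret → III (disagree)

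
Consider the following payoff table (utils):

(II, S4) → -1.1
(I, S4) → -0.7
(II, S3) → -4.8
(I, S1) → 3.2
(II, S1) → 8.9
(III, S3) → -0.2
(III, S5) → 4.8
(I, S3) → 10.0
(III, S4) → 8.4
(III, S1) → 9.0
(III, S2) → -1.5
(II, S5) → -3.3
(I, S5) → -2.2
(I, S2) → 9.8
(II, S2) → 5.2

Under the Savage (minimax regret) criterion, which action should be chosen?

I

Column bests: S1=9.0, S2=9.8, S3=10.0, S4=8.4, S5=4.8.
I regrets: 5.8, 0.0, 0.0, 9.1, 7.0 → max 9.1
II regrets: 0.1, 4.6, 14.8, 9.5, 8.1 → max 14.8
III regrets: 0.0, 11.3, 10.2, 0.0, 0.0 → max 11.3
Smallest max regret = 9.1 → I.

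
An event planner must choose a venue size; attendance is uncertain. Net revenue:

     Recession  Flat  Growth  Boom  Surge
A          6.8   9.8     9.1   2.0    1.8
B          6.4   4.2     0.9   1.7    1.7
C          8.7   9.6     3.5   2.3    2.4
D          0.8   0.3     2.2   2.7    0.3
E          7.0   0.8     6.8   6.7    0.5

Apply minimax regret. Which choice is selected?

Column bests: Recession=8.7, Flat=9.8, Growth=9.1, Boom=6.7, Surge=2.4.
A regrets: 1.9, 0.0, 0.0, 4.7, 0.6 → max 4.7
B regrets: 2.3, 5.6, 8.2, 5.0, 0.7 → max 8.2
C regrets: 0.0, 0.2, 5.6, 4.4, 0.0 → max 5.6
D regrets: 7.9, 9.5, 6.9, 4.0, 2.1 → max 9.5
E regrets: 1.7, 9.0, 2.3, 0.0, 1.9 → max 9.0
Smallest max regret = 4.7 → A.

A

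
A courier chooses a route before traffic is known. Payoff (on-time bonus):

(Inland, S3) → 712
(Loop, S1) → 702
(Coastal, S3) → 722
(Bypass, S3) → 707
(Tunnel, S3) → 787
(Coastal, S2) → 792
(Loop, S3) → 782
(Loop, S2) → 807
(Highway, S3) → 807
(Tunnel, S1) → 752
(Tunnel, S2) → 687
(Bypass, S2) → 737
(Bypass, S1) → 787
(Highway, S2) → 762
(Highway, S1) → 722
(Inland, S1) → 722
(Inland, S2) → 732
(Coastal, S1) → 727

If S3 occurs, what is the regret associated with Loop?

Best payoff under S3 is 807.
Regret = 807 − 782 = 25.

25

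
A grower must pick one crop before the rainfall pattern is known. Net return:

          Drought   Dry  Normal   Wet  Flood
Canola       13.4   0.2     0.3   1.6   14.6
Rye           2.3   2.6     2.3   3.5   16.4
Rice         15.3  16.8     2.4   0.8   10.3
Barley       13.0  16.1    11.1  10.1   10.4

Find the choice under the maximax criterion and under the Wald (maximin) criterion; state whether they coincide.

maximax → Rice; maximin → Barley (disagree)

Row maxima: Canola=14.6, Rye=16.4, Rice=16.8, Barley=16.1
Best best-case = 16.8 → Rice.
Row minima: Canola=0.2, Rye=2.3, Rice=0.8, Barley=10.1
Best worst-case = 10.1 → Barley.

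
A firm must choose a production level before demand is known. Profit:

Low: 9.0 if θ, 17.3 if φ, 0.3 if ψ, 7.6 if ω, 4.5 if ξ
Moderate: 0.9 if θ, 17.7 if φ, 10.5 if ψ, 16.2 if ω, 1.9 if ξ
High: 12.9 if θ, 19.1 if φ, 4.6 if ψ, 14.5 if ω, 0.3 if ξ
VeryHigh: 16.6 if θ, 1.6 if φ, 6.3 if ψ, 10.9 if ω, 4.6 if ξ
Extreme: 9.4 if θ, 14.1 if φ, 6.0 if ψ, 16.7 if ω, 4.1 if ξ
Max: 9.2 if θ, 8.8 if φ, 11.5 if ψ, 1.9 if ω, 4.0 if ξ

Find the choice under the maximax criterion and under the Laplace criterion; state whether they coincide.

Row maxima: Low=17.3, Moderate=17.7, High=19.1, VeryHigh=16.6, Extreme=16.7, Max=11.5
Best best-case = 19.1 → High.
Row averages: Low=7.74, Moderate=9.44, High=10.28, VeryHigh=8, Extreme=10.06, Max=7.08
Highest average = 10.28 → High.

maximax → High; laplace → High (agree)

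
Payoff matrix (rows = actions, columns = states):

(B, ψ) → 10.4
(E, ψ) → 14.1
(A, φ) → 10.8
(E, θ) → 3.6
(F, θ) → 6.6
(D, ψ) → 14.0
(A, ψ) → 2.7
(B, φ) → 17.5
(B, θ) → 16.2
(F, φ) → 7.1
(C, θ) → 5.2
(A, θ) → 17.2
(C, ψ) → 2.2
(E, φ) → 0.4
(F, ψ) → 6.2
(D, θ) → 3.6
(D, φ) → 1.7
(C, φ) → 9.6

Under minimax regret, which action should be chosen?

B

Column bests: θ=17.2, φ=17.5, ψ=14.1.
A regrets: 0.0, 6.7, 11.4 → max 11.4
B regrets: 1.0, 0.0, 3.7 → max 3.7
C regrets: 12.0, 7.9, 11.9 → max 12.0
D regrets: 13.6, 15.8, 0.1 → max 15.8
E regrets: 13.6, 17.1, 0.0 → max 17.1
F regrets: 10.6, 10.4, 7.9 → max 10.6
Smallest max regret = 3.7 → B.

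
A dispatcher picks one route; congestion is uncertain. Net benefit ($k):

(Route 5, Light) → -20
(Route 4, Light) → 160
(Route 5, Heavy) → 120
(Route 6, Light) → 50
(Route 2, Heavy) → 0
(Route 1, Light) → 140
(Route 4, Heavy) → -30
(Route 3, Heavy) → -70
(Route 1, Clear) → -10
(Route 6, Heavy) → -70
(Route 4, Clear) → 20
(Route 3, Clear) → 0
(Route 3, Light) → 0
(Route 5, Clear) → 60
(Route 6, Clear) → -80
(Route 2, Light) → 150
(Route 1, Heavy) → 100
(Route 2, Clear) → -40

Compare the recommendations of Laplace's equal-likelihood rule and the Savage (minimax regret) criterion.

Row averages: Route 1=230/3, Route 2=110/3, Route 3=-70/3, Route 4=50, Route 5=160/3, Route 6=-100/3
Highest average = 230/3 → Route 1.
Column bests: Clear=60, Light=160, Heavy=120.
Route 1 regrets: 70, 20, 20 → max 70
Route 2 regrets: 100, 10, 120 → max 120
Route 3 regrets: 60, 160, 190 → max 190
Route 4 regrets: 40, 0, 150 → max 150
Route 5 regrets: 0, 180, 0 → max 180
Route 6 regrets: 140, 110, 190 → max 190
Smallest max regret = 70 → Route 1.

laplace → Route 1; minimax regret → Route 1 (agree)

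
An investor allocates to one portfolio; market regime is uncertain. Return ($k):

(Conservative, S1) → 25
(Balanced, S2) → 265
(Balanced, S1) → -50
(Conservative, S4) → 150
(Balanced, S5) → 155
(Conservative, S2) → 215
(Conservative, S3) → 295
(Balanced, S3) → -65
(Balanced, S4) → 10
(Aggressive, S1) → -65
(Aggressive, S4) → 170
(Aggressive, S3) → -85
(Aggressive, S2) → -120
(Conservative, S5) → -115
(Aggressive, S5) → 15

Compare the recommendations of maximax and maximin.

maximax → Conservative; maximin → Balanced (disagree)

Row maxima: Conservative=295, Balanced=265, Aggressive=170
Best best-case = 295 → Conservative.
Row minima: Conservative=-115, Balanced=-65, Aggressive=-120
Best worst-case = -65 → Balanced.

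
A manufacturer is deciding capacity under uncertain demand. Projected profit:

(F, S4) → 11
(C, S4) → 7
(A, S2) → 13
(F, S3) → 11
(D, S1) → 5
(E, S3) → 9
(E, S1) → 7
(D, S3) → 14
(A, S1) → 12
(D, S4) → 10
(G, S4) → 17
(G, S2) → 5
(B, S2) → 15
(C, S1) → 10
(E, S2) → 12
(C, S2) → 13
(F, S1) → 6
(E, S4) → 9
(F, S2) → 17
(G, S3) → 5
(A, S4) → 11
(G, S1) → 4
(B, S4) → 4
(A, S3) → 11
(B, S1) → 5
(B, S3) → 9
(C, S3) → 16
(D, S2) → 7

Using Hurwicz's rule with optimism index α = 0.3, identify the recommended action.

A

A: 0.3·13 + 0.7·11 = 11.6
B: 0.3·15 + 0.7·4 = 7.3
C: 0.3·16 + 0.7·7 = 9.7
D: 0.3·14 + 0.7·5 = 7.7
E: 0.3·12 + 0.7·7 = 8.5
F: 0.3·17 + 0.7·6 = 9.3
G: 0.3·17 + 0.7·4 = 7.9
Highest Hurwicz score = 11.6 → A.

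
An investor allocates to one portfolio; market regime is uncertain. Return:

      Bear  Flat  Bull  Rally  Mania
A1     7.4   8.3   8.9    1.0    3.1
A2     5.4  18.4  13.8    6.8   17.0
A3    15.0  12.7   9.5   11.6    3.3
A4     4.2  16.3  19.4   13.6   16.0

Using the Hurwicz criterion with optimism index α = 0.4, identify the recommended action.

A2

A1: 0.4·8.9 + 0.6·1.0 = 4.16
A2: 0.4·18.4 + 0.6·5.4 = 10.6
A3: 0.4·15.0 + 0.6·3.3 = 7.98
A4: 0.4·19.4 + 0.6·4.2 = 10.28
Highest Hurwicz score = 10.6 → A2.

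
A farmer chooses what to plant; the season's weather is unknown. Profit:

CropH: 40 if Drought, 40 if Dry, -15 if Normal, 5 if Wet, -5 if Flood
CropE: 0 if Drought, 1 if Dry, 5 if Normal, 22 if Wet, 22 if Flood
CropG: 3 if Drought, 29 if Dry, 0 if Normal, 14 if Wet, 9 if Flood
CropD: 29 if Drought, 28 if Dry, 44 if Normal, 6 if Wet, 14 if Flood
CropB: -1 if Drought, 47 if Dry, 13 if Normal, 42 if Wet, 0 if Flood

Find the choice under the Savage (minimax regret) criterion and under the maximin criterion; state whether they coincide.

Column bests: Drought=40, Dry=47, Normal=44, Wet=42, Flood=22.
CropH regrets: 0, 7, 59, 37, 27 → max 59
CropE regrets: 40, 46, 39, 20, 0 → max 46
CropG regrets: 37, 18, 44, 28, 13 → max 44
CropD regrets: 11, 19, 0, 36, 8 → max 36
CropB regrets: 41, 0, 31, 0, 22 → max 41
Smallest max regret = 36 → CropD.
Row minima: CropH=-15, CropE=0, CropG=0, CropD=6, CropB=-1
Best worst-case = 6 → CropD.

minimax regret → CropD; maximin → CropD (agree)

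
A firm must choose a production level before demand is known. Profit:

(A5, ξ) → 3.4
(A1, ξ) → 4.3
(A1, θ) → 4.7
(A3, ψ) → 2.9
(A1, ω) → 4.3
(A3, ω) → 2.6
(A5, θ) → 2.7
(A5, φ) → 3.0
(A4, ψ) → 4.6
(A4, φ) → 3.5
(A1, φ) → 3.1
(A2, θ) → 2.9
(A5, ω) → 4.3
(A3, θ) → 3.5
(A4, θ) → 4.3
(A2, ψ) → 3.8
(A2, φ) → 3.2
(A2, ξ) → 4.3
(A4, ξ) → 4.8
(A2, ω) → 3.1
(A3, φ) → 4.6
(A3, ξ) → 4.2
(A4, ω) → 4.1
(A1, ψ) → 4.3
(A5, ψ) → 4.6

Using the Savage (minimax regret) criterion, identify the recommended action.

Column bests: θ=4.7, φ=4.6, ψ=4.6, ω=4.3, ξ=4.8.
A1 regrets: 0.0, 1.5, 0.3, 0.0, 0.5 → max 1.5
A2 regrets: 1.8, 1.4, 0.8, 1.2, 0.5 → max 1.8
A3 regrets: 1.2, 0.0, 1.7, 1.7, 0.6 → max 1.7
A4 regrets: 0.4, 1.1, 0.0, 0.2, 0.0 → max 1.1
A5 regrets: 2.0, 1.6, 0.0, 0.0, 1.4 → max 2.0
Smallest max regret = 1.1 → A4.

A4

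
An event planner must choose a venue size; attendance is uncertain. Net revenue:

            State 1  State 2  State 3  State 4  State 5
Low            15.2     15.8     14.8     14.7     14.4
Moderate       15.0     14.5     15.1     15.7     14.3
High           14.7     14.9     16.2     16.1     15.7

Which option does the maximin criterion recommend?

Row minima: Low=14.4, Moderate=14.3, High=14.7
Best worst-case = 14.7 → High.

High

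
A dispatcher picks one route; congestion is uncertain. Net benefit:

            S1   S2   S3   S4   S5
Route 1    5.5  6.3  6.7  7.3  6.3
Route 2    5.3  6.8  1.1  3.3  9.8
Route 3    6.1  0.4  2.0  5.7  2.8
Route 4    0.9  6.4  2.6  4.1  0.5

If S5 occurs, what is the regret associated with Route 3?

Best payoff under S5 is 9.8.
Regret = 9.8 − 2.8 = 7.0.

7.0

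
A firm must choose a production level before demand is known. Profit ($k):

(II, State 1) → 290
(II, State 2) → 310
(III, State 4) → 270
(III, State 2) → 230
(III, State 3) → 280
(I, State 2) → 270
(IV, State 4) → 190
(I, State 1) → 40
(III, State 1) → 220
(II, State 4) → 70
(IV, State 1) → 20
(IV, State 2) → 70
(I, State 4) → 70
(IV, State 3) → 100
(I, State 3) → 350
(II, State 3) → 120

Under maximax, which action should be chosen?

Row maxima: I=350, II=310, III=280, IV=190
Best best-case = 350 → I.

I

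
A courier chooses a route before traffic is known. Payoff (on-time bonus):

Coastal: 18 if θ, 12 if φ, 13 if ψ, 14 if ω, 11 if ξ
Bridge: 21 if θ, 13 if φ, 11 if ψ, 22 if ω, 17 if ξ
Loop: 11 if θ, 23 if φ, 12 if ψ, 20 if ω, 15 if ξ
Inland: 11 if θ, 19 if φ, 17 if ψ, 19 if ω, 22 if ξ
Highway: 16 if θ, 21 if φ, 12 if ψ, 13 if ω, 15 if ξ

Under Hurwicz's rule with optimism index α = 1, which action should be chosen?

Loop

Coastal: 1·18 + 0·11 = 18
Bridge: 1·22 + 0·11 = 22
Loop: 1·23 + 0·11 = 23
Inland: 1·22 + 0·11 = 22
Highway: 1·21 + 0·12 = 21
Highest Hurwicz score = 23 → Loop.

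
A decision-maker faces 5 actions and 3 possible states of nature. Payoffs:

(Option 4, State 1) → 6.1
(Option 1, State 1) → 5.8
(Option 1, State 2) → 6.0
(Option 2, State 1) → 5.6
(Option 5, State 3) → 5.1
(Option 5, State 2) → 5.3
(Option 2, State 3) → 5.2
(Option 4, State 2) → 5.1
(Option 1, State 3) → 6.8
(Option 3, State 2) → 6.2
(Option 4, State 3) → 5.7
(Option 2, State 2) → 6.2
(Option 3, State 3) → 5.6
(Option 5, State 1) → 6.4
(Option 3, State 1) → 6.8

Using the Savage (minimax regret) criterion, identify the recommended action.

Option 1

Column bests: State 1=6.8, State 2=6.2, State 3=6.8.
Option 1 regrets: 1.0, 0.2, 0.0 → max 1.0
Option 2 regrets: 1.2, 0.0, 1.6 → max 1.6
Option 3 regrets: 0.0, 0.0, 1.2 → max 1.2
Option 4 regrets: 0.7, 1.1, 1.1 → max 1.1
Option 5 regrets: 0.4, 0.9, 1.7 → max 1.7
Smallest max regret = 1.0 → Option 1.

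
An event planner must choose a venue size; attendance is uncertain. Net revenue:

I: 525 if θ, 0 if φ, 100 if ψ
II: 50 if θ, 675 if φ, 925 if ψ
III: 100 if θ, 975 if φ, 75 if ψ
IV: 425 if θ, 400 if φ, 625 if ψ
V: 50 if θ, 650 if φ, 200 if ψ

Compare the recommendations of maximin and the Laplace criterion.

maximin → IV; laplace → II (disagree)

Row minima: I=0, II=50, III=75, IV=400, V=50
Best worst-case = 400 → IV.
Row averages: I=625/3, II=550, III=1150/3, IV=1450/3, V=300
Highest average = 550 → II.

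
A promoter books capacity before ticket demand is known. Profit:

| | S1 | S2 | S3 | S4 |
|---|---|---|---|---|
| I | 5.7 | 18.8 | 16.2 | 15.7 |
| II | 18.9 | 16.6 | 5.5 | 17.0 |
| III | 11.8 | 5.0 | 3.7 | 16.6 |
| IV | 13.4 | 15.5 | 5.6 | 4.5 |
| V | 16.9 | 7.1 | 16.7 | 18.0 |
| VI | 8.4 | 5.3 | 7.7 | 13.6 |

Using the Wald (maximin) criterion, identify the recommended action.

V

Row minima: I=5.7, II=5.5, III=3.7, IV=4.5, V=7.1, VI=5.3
Best worst-case = 7.1 → V.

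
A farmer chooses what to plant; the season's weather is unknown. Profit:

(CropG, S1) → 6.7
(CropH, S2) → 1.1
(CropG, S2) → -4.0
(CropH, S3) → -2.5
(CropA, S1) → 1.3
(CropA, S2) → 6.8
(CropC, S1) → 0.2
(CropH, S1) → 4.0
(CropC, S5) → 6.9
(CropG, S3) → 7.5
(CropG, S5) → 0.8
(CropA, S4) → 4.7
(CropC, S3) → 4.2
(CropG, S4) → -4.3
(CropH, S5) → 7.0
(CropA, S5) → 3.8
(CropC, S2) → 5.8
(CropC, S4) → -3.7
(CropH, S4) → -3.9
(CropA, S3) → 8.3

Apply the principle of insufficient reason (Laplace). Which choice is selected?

CropA

Row averages: CropC=2.68, CropA=4.98, CropG=1.34, CropH=1.14
Highest average = 4.98 → CropA.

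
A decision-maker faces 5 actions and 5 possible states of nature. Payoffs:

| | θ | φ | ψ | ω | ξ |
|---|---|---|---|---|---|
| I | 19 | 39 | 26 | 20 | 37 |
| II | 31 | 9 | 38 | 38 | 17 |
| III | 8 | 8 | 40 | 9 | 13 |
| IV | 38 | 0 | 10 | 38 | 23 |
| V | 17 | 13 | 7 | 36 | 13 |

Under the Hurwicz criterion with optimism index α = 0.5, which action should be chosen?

I: 0.5·39 + 0.5·19 = 29
II: 0.5·38 + 0.5·9 = 23.5
III: 0.5·40 + 0.5·8 = 24
IV: 0.5·38 + 0.5·0 = 19
V: 0.5·36 + 0.5·7 = 21.5
Highest Hurwicz score = 29 → I.

I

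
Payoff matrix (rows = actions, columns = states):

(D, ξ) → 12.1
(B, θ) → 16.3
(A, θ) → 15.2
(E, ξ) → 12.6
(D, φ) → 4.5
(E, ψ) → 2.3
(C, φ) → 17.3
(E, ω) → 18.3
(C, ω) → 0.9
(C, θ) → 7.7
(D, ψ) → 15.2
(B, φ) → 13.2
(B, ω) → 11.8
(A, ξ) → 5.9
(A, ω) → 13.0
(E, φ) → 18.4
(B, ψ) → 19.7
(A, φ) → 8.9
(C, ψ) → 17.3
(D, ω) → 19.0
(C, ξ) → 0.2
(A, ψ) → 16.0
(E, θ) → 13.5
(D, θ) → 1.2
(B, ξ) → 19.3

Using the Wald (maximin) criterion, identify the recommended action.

Row minima: A=5.9, B=11.8, C=0.2, D=1.2, E=2.3
Best worst-case = 11.8 → B.

B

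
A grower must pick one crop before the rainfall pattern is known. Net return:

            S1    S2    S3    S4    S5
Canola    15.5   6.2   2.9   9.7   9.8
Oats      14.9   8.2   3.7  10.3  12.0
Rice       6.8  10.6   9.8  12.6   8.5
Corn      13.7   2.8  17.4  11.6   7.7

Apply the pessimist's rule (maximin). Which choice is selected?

Rice

Row minima: Canola=2.9, Oats=3.7, Rice=6.8, Corn=2.8
Best worst-case = 6.8 → Rice.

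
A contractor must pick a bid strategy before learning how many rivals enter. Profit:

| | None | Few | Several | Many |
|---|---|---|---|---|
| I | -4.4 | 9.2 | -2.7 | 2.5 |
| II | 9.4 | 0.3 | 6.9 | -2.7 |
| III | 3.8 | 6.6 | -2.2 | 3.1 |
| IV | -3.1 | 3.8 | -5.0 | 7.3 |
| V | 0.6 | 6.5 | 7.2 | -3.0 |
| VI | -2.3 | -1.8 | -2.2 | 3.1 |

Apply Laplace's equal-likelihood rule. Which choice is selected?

II

Row averages: I=1.15, II=3.475, III=2.825, IV=0.75, V=2.825, VI=-0.8
Highest average = 3.475 → II.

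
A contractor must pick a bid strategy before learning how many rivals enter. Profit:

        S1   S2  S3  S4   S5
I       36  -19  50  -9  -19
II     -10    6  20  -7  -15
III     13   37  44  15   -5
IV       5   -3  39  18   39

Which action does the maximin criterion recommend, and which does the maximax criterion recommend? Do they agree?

maximin → IV; maximax → I (disagree)

Row minima: I=-19, II=-15, III=-5, IV=-3
Best worst-case = -3 → IV.
Row maxima: I=50, II=20, III=44, IV=39
Best best-case = 50 → I.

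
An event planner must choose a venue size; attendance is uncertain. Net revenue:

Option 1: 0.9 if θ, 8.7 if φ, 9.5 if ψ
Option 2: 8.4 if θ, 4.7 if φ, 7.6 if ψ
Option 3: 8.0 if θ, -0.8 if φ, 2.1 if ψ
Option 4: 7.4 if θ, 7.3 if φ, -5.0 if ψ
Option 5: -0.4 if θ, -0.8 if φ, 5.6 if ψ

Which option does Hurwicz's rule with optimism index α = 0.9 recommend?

Option 1

Option 1: 0.9·9.5 + 0.1·0.9 = 8.64
Option 2: 0.9·8.4 + 0.1·4.7 = 8.03
Option 3: 0.9·8.0 + 0.1·(-0.8) = 7.12
Option 4: 0.9·7.4 + 0.1·(-5.0) = 6.16
Option 5: 0.9·5.6 + 0.1·(-0.8) = 4.96
Highest Hurwicz score = 8.64 → Option 1.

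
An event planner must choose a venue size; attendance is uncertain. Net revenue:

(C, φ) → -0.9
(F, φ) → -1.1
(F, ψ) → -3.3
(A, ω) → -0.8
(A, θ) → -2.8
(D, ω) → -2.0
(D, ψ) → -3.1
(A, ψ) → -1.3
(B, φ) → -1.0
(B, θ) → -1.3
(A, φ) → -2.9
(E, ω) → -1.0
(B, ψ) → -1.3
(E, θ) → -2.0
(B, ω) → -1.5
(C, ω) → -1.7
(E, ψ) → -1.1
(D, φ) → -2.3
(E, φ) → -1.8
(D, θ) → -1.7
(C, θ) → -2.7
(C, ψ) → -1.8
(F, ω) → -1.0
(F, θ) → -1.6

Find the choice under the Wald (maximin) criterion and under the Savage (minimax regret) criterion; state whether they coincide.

maximin → B; minimax regret → B (agree)

Row minima: A=-2.9, B=-1.5, C=-2.7, D=-3.1, E=-2.0, F=-3.3
Best worst-case = -1.5 → B.
Column bests: θ=-1.3, φ=-0.9, ψ=-1.1, ω=-0.8.
A regrets: 1.5, 2.0, 0.2, 0.0 → max 2.0
B regrets: 0.0, 0.1, 0.2, 0.7 → max 0.7
C regrets: 1.4, 0.0, 0.7, 0.9 → max 1.4
D regrets: 0.4, 1.4, 2.0, 1.2 → max 2.0
E regrets: 0.7, 0.9, 0.0, 0.2 → max 0.9
F regrets: 0.3, 0.2, 2.2, 0.2 → max 2.2
Smallest max regret = 0.7 → B.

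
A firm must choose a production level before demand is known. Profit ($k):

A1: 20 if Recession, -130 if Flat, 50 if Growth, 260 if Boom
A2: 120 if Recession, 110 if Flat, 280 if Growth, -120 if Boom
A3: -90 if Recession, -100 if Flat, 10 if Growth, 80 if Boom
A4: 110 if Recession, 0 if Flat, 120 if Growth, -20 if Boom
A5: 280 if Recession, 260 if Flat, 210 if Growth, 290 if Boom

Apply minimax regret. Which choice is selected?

Column bests: Recession=280, Flat=260, Growth=280, Boom=290.
A1 regrets: 260, 390, 230, 30 → max 390
A2 regrets: 160, 150, 0, 410 → max 410
A3 regrets: 370, 360, 270, 210 → max 370
A4 regrets: 170, 260, 160, 310 → max 310
A5 regrets: 0, 0, 70, 0 → max 70
Smallest max regret = 70 → A5.

A5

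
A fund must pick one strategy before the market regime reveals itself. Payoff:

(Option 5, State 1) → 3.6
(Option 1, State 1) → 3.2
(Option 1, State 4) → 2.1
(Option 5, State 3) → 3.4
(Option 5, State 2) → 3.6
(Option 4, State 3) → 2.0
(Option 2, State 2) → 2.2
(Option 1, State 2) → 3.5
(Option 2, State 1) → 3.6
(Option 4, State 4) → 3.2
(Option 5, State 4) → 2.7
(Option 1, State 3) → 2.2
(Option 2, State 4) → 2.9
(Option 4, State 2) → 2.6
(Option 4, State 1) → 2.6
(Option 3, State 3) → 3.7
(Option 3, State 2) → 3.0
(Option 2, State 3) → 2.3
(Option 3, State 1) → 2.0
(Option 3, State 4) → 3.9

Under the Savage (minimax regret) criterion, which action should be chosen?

Column bests: State 1=3.6, State 2=3.6, State 3=3.7, State 4=3.9.
Option 1 regrets: 0.4, 0.1, 1.5, 1.8 → max 1.8
Option 2 regrets: 0.0, 1.4, 1.4, 1.0 → max 1.4
Option 3 regrets: 1.6, 0.6, 0.0, 0.0 → max 1.6
Option 4 regrets: 1.0, 1.0, 1.7, 0.7 → max 1.7
Option 5 regrets: 0.0, 0.0, 0.3, 1.2 → max 1.2
Smallest max regret = 1.2 → Option 5.

Option 5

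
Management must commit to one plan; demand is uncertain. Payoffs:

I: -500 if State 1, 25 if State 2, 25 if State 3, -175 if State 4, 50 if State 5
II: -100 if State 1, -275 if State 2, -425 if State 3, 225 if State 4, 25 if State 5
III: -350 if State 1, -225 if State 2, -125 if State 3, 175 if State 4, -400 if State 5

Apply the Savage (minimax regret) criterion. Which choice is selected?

Column bests: State 1=-100, State 2=25, State 3=25, State 4=225, State 5=50.
I regrets: 400, 0, 0, 400, 0 → max 400
II regrets: 0, 300, 450, 0, 25 → max 450
III regrets: 250, 250, 150, 50, 450 → max 450
Smallest max regret = 400 → I.

I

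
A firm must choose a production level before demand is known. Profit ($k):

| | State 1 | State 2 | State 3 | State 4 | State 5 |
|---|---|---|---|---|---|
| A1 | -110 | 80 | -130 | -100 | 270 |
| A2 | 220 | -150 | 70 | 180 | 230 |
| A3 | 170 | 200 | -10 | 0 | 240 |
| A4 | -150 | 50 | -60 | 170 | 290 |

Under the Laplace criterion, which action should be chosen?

Row averages: A1=2, A2=110, A3=120, A4=60
Highest average = 120 → A3.

A3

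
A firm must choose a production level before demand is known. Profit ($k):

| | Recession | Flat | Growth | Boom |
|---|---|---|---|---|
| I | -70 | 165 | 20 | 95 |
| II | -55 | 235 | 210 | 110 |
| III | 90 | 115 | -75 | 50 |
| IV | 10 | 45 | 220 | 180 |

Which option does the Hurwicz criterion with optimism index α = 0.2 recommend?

IV

I: 0.2·165 + 0.8·(-70) = -23
II: 0.2·235 + 0.8·(-55) = 3
III: 0.2·115 + 0.8·(-75) = -37
IV: 0.2·220 + 0.8·10 = 52
Highest Hurwicz score = 52 → IV.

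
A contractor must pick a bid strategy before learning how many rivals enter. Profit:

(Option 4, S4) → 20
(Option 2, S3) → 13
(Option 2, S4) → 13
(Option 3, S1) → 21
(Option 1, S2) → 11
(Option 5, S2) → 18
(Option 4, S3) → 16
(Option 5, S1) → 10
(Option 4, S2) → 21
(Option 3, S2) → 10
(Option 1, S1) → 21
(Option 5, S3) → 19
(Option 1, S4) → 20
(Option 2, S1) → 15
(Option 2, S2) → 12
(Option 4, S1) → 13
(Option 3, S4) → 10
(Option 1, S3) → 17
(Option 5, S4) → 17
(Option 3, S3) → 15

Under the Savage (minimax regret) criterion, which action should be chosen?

Option 4

Column bests: S1=21, S2=21, S3=19, S4=20.
Option 1 regrets: 0, 10, 2, 0 → max 10
Option 2 regrets: 6, 9, 6, 7 → max 9
Option 3 regrets: 0, 11, 4, 10 → max 11
Option 4 regrets: 8, 0, 3, 0 → max 8
Option 5 regrets: 11, 3, 0, 3 → max 11
Smallest max regret = 8 → Option 4.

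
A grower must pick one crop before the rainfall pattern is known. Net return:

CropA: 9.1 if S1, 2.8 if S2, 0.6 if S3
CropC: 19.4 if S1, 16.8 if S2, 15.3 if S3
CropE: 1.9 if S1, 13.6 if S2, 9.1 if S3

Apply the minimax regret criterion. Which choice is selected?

CropC

Column bests: S1=19.4, S2=16.8, S3=15.3.
CropA regrets: 10.3, 14.0, 14.7 → max 14.7
CropC regrets: 0.0, 0.0, 0.0 → max 0.0
CropE regrets: 17.5, 3.2, 6.2 → max 17.5
Smallest max regret = 0.0 → CropC.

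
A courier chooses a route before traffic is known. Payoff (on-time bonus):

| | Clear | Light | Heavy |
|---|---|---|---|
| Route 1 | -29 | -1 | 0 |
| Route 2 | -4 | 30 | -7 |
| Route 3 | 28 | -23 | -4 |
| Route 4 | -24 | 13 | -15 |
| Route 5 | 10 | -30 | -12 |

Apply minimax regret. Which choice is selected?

Column bests: Clear=28, Light=30, Heavy=0.
Route 1 regrets: 57, 31, 0 → max 57
Route 2 regrets: 32, 0, 7 → max 32
Route 3 regrets: 0, 53, 4 → max 53
Route 4 regrets: 52, 17, 15 → max 52
Route 5 regrets: 18, 60, 12 → max 60
Smallest max regret = 32 → Route 2.

Route 2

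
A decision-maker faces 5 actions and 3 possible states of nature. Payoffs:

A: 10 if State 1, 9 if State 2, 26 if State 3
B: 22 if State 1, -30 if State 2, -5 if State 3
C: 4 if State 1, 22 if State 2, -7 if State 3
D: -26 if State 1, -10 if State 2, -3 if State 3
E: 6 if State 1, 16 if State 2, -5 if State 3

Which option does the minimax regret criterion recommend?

A

Column bests: State 1=22, State 2=22, State 3=26.
A regrets: 12, 13, 0 → max 13
B regrets: 0, 52, 31 → max 52
C regrets: 18, 0, 33 → max 33
D regrets: 48, 32, 29 → max 48
E regrets: 16, 6, 31 → max 31
Smallest max regret = 13 → A.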